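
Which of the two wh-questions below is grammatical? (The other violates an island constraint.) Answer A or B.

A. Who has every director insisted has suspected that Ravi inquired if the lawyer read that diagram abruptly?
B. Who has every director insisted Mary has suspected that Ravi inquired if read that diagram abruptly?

In B, the wh-phrase is extracted from inside a wh-island (introduced by "if"), which blocks movement.
In A, the extraction path crosses only that-complement boundaries, which are transparent.
So A is grammatical.

A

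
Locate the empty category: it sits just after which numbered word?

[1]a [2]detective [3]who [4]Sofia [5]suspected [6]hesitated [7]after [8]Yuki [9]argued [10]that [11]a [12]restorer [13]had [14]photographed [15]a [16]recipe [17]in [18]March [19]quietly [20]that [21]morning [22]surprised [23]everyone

5

The displaced element is "a detective" (word 2).
It is linked across 1 clause boundary (Ø).
It functions as the subject of "hesitated", so the gap sits immediately after word 5 ("suspected").
Base order: Sofia suspected that a detective hesitated after Yuki argued that a restorer had photographed a recipe in March quietly that morning.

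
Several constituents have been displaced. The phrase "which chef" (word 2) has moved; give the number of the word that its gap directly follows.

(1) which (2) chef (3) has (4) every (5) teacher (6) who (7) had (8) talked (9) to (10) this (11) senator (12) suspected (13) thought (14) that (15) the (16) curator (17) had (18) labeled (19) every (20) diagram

The displaced element is "which chef" (word 2).
It is linked across 1 clause boundary (Ø).
It functions as the subject of "thought", so the gap sits immediately after word 12 ("suspected").
Base order: Every teacher who had talked to this senator has suspected that which chef thought that the curator had labeled every diagram.

12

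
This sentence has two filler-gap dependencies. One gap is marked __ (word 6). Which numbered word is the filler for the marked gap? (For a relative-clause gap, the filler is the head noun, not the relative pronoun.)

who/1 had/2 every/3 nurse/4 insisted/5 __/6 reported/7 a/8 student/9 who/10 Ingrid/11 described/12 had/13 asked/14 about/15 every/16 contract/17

The marked gap is the subject of "reported".
Its filler is the fronted wh-phrase "who", at word 1.
(The other dependency links word 9 to a gap after word 12.)

1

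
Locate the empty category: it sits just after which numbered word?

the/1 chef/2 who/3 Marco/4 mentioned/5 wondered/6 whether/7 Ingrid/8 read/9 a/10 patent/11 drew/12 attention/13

The displaced element is "the chef" (word 2).
It is linked across 1 clause boundary (Ø).
It functions as the subject of "wondered", so the gap sits immediately after word 5 ("mentioned").
Base order: Marco mentioned that the chef wondered whether Ingrid read a patent.

5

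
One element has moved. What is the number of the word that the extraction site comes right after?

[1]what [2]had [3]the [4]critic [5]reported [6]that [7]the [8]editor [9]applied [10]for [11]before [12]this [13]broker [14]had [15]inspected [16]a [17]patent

The displaced element is "what" (word 1).
It is linked across 1 clause boundary (that).
It functions as the object of the preposition "for" of "applied", so the gap sits immediately after word 10 ("for").
Base order: The critic had reported that the editor applied for what before this broker had inspected a patent.

10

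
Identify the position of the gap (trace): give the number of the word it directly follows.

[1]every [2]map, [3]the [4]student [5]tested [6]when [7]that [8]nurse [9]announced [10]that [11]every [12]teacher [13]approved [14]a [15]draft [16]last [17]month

The displaced element is "every map" (word 2).
It functions as the direct object of "tested", so the gap sits immediately after word 5 ("tested").
Base order: The student tested every map when that nurse announced that every teacher approved a draft last month.

5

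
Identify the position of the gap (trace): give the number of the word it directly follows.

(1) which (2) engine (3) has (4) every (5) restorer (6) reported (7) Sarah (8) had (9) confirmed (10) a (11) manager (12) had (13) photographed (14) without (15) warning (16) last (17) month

The displaced element is "which engine" (word 2).
It is linked across 2 clause boundaries (Ø → Ø).
It functions as the direct object of "photographed", so the gap sits immediately after word 13 ("photographed").
Base order: Every restorer has reported Sarah had confirmed a manager had photographed which engine without warning last month.

13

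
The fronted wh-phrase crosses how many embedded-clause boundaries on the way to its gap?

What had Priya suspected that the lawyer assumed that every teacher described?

"what" is extracted from the object of "described".
Boundaries crossed, outermost first: [that], [that] — 2 in total.

2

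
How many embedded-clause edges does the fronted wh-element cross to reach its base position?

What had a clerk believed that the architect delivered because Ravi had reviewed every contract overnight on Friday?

1

"what" is extracted from the object of "delivered".
Boundaries crossed, outermost first: [that] — 1 in total.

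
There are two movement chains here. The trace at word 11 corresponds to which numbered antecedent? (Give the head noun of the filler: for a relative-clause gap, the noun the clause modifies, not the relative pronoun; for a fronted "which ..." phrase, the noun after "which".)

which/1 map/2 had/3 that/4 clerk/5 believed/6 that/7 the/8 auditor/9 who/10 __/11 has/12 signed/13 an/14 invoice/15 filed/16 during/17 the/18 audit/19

The marked gap is inside the relative clause, the subject of "signed".
Its filler is the head noun "auditor" (via "who"), at word 9.
(The other dependency links word 2 to a gap after word 16.)

9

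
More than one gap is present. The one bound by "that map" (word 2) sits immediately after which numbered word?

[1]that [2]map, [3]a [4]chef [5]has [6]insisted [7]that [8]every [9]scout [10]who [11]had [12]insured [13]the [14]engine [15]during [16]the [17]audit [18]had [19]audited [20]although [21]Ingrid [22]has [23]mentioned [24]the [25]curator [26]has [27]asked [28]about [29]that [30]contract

19

The displaced element is "that map" (word 2).
It is linked across 1 clause boundary (that).
It functions as the direct object of "audited", so the gap sits immediately after word 19 ("audited").
Base order: A chef has insisted that every scout who had insured the engine during the audit had audited that map although Ingrid has mentioned the curator has asked about that contract.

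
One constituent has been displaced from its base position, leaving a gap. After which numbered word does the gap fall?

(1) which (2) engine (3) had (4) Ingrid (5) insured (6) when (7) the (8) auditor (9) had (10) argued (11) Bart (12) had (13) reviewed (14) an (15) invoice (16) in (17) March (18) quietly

5

The displaced element is "which engine" (word 2).
It functions as the direct object of "insured", so the gap sits immediately after word 5 ("insured").
Base order: Ingrid had insured which engine when the auditor had argued Bart had reviewed an invoice in March quietly.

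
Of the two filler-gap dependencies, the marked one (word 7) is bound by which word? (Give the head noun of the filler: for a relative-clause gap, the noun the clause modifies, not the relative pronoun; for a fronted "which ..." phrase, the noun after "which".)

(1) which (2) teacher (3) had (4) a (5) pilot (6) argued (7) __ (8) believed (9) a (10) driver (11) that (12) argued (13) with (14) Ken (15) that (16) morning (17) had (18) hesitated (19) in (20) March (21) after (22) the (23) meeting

2

The marked gap is the subject of "believed".
Its filler is the fronted wh-phrase "which teacher", at word 2.
(The other dependency links word 10 to a gap after word 11.)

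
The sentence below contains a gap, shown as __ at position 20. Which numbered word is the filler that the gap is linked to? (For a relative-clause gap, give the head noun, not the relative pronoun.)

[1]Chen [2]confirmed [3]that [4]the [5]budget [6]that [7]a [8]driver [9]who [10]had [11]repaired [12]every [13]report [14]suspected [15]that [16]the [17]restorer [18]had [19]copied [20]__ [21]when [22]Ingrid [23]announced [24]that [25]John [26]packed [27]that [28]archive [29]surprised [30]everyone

The gap at 20 is the object of "copied", inside a relative clause.
The relative pronoun is "that" (word 6); it is bound by the head noun immediately before it.
Its filler is the head noun "budget", at word 5.

5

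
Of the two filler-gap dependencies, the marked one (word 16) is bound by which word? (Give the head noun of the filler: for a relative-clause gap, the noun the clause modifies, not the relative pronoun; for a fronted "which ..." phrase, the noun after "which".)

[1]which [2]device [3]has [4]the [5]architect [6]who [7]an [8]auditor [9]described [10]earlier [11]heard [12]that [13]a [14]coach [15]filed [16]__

The marked gap is the direct object of "filed".
Its filler is the fronted wh-phrase "which device", at word 2.
(The other dependency links word 5 to a gap after word 9.)

2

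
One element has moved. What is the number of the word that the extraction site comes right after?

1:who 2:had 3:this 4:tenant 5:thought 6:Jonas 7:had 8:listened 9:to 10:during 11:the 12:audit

9

The displaced element is "who" (word 1).
It is linked across 1 clause boundary (Ø).
It functions as the object of the preposition "to" of "listened", so the gap sits immediately after word 9 ("to").
Base order: This tenant had thought Jonas had listened to who during the audit.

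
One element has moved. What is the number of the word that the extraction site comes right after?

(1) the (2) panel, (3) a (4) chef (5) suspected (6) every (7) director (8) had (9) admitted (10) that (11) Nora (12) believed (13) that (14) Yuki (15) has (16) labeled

The displaced element is "the panel" (word 2).
It is linked across 3 clause boundaries (Ø → that → that).
It functions as the direct object of "labeled", so the gap sits immediately after word 16 ("labeled").
Base order: A chef suspected every director had admitted that Nora believed that Yuki has labeled the panel.

16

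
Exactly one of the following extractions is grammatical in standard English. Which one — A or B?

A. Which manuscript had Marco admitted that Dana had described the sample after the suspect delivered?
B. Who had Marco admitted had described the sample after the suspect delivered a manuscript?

B

In A, the wh-phrase is extracted from inside an adjunct island (introduced by "after"), which blocks movement.
In B, the extraction path crosses only that-complement boundaries, which are transparent.
So B is grammatical.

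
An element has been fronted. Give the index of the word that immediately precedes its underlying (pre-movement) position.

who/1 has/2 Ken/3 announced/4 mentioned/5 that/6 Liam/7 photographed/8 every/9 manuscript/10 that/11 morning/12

4

The displaced element is "who" (word 1).
It is linked across 1 clause boundary (Ø).
It functions as the subject of "mentioned", so the gap sits immediately after word 4 ("announced").
Base order: Ken has announced that who mentioned that Liam photographed every manuscript that morning.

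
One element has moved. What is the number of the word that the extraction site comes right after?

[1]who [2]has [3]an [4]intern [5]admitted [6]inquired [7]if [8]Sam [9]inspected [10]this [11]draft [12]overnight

The displaced element is "who" (word 1).
It is linked across 1 clause boundary (Ø).
It functions as the subject of "inquired", so the gap sits immediately after word 5 ("admitted").
Base order: An intern has admitted who inquired if Sam inspected this draft overnight.

5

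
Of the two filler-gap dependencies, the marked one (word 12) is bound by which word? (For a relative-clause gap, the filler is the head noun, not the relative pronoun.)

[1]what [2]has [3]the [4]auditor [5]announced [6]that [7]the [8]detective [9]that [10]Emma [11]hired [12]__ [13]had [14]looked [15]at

8

The marked gap is inside the relative clause, the direct object of "hired".
Its filler is the head noun "detective" (via "that"), at word 8.
(The other dependency links word 1 to a gap after word 15.)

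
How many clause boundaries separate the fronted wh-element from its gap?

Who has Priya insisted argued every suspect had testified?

"who" is extracted from the subject of "argued".
Boundaries crossed, outermost first: [Ø] — 1 in total.

1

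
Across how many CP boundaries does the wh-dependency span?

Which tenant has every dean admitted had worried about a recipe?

"which tenant" is extracted from the subject of "worried".
Boundaries crossed, outermost first: [Ø] — 1 in total.

1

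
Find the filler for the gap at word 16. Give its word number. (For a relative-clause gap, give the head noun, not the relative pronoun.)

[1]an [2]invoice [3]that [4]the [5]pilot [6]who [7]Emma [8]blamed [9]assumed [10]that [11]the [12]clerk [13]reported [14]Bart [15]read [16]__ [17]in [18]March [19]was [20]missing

The gap at 16 is the object of "read", inside a relative clause.
The relative pronoun is "that" (word 3); it is bound by the head noun immediately before it.
Its filler is the head noun "invoice", at word 2.

2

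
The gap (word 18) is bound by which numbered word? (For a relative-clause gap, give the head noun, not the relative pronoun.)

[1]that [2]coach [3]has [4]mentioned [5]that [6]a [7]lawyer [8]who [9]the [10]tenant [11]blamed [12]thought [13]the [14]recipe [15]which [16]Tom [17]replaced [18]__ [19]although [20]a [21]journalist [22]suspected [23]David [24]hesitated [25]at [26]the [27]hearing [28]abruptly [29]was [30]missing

14

The gap at 18 is the object of "replaced", inside a relative clause.
The relative pronoun is "which" (word 15); it is bound by the head noun immediately before it.
Its filler is the head noun "recipe", at word 14.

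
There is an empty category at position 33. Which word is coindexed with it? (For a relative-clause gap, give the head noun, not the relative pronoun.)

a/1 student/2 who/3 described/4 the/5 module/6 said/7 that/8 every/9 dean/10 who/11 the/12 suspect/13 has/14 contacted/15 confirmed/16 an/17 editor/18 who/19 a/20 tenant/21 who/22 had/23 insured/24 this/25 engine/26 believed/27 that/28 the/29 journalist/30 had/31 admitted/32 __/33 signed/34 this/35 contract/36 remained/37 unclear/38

18

The gap at 33 is the subject of "signed", inside a relative clause.
The relative pronoun is "who" (word 19); it is bound by the head noun immediately before it.
Its filler is the head noun "editor", at word 18.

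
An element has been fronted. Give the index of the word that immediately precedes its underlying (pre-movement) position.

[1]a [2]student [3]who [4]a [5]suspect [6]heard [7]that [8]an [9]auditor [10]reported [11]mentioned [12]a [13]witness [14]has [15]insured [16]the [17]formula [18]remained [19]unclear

The displaced element is "a student" (word 2).
It is linked across 2 clause boundaries (that → Ø).
It functions as the subject of "mentioned", so the gap sits immediately after word 10 ("reported").
Base order: A suspect heard that an auditor reported a student mentioned a witness has insured the formula.

10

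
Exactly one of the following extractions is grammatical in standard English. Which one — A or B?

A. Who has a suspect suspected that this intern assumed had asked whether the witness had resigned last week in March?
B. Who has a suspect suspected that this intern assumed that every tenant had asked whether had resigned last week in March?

In B, the wh-phrase is extracted from inside a wh-island (introduced by "whether"), which blocks movement.
In A, the extraction path crosses only that-complement boundaries, which are transparent.
So A is grammatical.

A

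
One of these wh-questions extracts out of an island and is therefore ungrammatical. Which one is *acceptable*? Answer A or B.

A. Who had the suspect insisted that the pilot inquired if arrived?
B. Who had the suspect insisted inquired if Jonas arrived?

B

In A, the wh-phrase is extracted from inside a wh-island (introduced by "if"), which blocks movement.
In B, the extraction path crosses only that-complement boundaries, which are transparent.
So B is grammatical.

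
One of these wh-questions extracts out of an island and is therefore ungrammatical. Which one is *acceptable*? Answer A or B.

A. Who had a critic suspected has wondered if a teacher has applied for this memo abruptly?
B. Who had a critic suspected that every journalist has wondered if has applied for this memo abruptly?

In B, the wh-phrase is extracted from inside a wh-island (introduced by "if"), which blocks movement.
In A, the extraction path crosses only that-complement boundaries, which are transparent.
So A is grammatical.

A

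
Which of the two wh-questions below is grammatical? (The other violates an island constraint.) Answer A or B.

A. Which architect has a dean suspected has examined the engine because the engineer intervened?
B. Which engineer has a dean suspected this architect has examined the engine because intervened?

A

In B, the wh-phrase is extracted from inside an adjunct island (introduced by "because"), which blocks movement.
In A, the extraction path crosses only that-complement boundaries, which are transparent.
So A is grammatical.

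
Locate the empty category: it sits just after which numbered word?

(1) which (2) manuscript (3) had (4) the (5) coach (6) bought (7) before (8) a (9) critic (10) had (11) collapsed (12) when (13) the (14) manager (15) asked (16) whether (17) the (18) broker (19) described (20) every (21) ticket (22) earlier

The displaced element is "which manuscript" (word 2).
It functions as the direct object of "bought", so the gap sits immediately after word 6 ("bought").
Base order: The coach had bought which manuscript before a critic had collapsed when the manager asked whether the broker described every ticket earlier.

6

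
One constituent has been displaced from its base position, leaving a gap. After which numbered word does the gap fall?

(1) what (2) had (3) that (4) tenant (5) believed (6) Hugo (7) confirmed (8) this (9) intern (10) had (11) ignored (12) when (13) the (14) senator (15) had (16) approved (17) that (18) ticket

11

The displaced element is "what" (word 1).
It is linked across 2 clause boundaries (Ø → Ø).
It functions as the direct object of "ignored", so the gap sits immediately after word 11 ("ignored").
Base order: That tenant had believed Hugo confirmed this intern had ignored what when the senator had approved that ticket.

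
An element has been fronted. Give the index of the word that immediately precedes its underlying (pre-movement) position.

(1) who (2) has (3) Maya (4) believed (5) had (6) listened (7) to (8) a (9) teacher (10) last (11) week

The displaced element is "who" (word 1).
It is linked across 1 clause boundary (Ø).
It functions as the subject of "listened", so the gap sits immediately after word 4 ("believed").
Base order: Maya has believed that who had listened to a teacher last week.

4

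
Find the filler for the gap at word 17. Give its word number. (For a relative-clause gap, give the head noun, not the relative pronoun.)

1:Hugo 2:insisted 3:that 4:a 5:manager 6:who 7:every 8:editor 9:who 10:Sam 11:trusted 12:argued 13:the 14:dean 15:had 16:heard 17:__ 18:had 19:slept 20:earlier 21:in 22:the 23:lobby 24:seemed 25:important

5

The gap at 17 is the subject of "slept", inside a relative clause.
The relative pronoun is "who" (word 6); it is bound by the head noun immediately before it.
Its filler is the head noun "manager", at word 5.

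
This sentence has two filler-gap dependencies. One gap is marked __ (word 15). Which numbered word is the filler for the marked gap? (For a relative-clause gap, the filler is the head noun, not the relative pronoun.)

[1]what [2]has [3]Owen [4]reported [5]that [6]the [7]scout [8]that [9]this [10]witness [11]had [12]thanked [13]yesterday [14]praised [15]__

1

The marked gap is the direct object of "praised".
Its filler is the fronted wh-phrase "what", at word 1.
(The other dependency links word 7 to a gap after word 12.)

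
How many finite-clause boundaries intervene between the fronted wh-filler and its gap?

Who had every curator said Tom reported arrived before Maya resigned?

"who" is extracted from the subject of "arrived".
Boundaries crossed, outermost first: [Ø], [Ø] — 2 in total.

2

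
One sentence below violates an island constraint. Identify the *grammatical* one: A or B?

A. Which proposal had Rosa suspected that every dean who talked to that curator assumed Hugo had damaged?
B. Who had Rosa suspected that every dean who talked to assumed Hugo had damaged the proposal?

In B, the wh-phrase is extracted from inside a complex-NP island (relative clause) (introduced by "who"), which blocks movement.
In A, the extraction path crosses only that-complement boundaries, which are transparent.
So A is grammatical.

A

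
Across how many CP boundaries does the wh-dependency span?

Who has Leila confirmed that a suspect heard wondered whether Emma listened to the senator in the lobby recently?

2

"who" is extracted from the subject of "wondered".
Boundaries crossed, outermost first: [that], [Ø] — 2 in total.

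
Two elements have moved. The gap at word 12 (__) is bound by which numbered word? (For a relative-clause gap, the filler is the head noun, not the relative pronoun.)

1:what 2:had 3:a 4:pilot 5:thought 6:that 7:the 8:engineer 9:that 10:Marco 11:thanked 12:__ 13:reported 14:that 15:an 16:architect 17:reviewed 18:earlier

The marked gap is inside the relative clause, the direct object of "thanked".
Its filler is the head noun "engineer" (via "that"), at word 8.
(The other dependency links word 1 to a gap after word 17.)

8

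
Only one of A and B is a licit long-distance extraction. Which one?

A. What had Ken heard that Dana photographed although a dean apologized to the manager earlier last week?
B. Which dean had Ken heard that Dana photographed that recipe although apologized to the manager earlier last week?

In B, the wh-phrase is extracted from inside an adjunct island (introduced by "although"), which blocks movement.
In A, the extraction path crosses only that-complement boundaries, which are transparent.
So A is grammatical.

A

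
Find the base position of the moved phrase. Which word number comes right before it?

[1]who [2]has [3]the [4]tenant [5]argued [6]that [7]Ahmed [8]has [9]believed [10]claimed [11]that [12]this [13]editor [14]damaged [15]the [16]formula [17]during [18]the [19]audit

The displaced element is "who" (word 1).
It is linked across 2 clause boundaries (that → Ø).
It functions as the subject of "claimed", so the gap sits immediately after word 9 ("believed").
Base order: The tenant has argued that Ahmed has believed who claimed that this editor damaged the formula during the audit.

9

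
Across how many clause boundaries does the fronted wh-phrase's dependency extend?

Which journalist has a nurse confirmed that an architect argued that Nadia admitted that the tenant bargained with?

3

"which journalist" is extracted from the PP object of "bargained".
Boundaries crossed, outermost first: [that], [that], [that] — 3 in total.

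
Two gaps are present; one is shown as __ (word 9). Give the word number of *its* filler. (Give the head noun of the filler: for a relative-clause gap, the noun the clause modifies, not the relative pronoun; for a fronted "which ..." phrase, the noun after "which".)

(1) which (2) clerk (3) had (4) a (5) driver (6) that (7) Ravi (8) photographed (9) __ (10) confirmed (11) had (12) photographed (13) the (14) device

5

The marked gap is inside the relative clause, the direct object of "photographed".
Its filler is the head noun "driver" (via "that"), at word 5.
(The other dependency links word 2 to a gap after word 10.)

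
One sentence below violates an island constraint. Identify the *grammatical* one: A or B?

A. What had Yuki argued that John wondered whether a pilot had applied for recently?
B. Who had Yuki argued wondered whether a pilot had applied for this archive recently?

B

In A, the wh-phrase is extracted from inside a wh-island (introduced by "whether"), which blocks movement.
In B, the extraction path crosses only that-complement boundaries, which are transparent.
So B is grammatical.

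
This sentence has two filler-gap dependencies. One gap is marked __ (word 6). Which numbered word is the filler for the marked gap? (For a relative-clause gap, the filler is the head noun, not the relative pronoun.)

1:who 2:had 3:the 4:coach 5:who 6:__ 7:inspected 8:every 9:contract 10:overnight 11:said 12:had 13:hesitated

The marked gap is inside the relative clause, the subject of "inspected".
Its filler is the head noun "coach" (via "who"), at word 4.
(The other dependency links word 1 to a gap after word 11.)

4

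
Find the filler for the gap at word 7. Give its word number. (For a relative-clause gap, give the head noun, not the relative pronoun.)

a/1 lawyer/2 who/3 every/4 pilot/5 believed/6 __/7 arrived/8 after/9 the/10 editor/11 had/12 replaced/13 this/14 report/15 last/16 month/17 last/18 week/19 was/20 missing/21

The gap at 7 is the subject of "arrived", inside a relative clause.
The relative pronoun is "who" (word 3); it is bound by the head noun immediately before it.
Its filler is the head noun "lawyer", at word 2.

2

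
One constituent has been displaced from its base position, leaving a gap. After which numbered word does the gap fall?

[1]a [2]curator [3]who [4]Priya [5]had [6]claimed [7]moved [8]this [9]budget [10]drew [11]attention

6

The displaced element is "a curator" (word 2).
It is linked across 1 clause boundary (Ø).
It functions as the subject of "moved", so the gap sits immediately after word 6 ("claimed").
Base order: Priya had claimed that a curator moved this budget.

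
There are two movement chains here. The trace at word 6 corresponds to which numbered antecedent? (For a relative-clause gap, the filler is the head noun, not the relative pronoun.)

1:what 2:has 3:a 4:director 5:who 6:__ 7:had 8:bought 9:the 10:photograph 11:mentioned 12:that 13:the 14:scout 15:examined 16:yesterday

4

The marked gap is inside the relative clause, the subject of "bought".
Its filler is the head noun "director" (via "who"), at word 4.
(The other dependency links word 1 to a gap after word 15.)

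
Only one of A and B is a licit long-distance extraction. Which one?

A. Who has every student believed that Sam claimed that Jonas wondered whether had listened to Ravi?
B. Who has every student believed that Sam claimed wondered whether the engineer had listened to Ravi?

B

In A, the wh-phrase is extracted from inside a wh-island (introduced by "whether"), which blocks movement.
In B, the extraction path crosses only that-complement boundaries, which are transparent.
So B is grammatical.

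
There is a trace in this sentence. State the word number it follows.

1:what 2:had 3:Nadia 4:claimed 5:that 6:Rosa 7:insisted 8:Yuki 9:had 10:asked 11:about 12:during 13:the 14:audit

11

The displaced element is "what" (word 1).
It is linked across 2 clause boundaries (that → Ø).
It functions as the object of the preposition "about" of "asked", so the gap sits immediately after word 11 ("about").
Base order: Nadia had claimed that Rosa insisted Yuki had asked about what during the audit.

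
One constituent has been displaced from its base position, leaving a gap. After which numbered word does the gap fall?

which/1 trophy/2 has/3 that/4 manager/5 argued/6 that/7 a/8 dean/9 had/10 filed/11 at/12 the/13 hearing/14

The displaced element is "which trophy" (word 2).
It is linked across 1 clause boundary (that).
It functions as the direct object of "filed", so the gap sits immediately after word 11 ("filed").
Base order: That manager has argued that a dean had filed which trophy at the hearing.

11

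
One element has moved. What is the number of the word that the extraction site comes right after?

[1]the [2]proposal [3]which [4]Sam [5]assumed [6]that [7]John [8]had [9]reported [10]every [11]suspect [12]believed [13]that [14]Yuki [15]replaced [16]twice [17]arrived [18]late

The displaced element is "the proposal" (word 2).
It is linked across 3 clause boundaries (that → Ø → that).
It functions as the direct object of "replaced", so the gap sits immediately after word 15 ("replaced").
Base order: Sam assumed that John had reported every suspect believed that Yuki replaced the proposal twice.

15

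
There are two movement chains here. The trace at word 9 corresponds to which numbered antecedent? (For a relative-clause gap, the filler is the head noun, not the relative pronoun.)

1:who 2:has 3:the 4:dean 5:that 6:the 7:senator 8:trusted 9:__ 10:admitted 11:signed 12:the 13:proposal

4

The marked gap is inside the relative clause, the direct object of "trusted".
Its filler is the head noun "dean" (via "that"), at word 4.
(The other dependency links word 1 to a gap after word 10.)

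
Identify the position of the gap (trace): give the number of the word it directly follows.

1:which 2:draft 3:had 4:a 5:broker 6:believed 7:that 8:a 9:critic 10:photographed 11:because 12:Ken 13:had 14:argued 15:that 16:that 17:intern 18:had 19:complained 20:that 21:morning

The displaced element is "which draft" (word 2).
It is linked across 1 clause boundary (that).
It functions as the direct object of "photographed", so the gap sits immediately after word 10 ("photographed").
Base order: A broker had believed that a critic photographed which draft because Ken had argued that that intern had complained that morning.

10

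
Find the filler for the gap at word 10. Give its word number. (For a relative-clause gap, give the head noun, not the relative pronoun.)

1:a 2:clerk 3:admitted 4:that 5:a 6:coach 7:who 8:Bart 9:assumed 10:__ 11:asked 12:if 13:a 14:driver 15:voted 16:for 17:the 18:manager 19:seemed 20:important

The gap at 10 is the subject of "asked", inside a relative clause.
The relative pronoun is "who" (word 7); it is bound by the head noun immediately before it.
Its filler is the head noun "coach", at word 6.

6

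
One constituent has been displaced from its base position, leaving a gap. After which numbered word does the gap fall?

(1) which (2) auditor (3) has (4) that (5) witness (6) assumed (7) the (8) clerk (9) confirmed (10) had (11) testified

The displaced element is "which auditor" (word 2).
It is linked across 2 clause boundaries (Ø → Ø).
It functions as the subject of "testified", so the gap sits immediately after word 9 ("confirmed").
Base order: That witness has assumed the clerk confirmed that which auditor had testified.

9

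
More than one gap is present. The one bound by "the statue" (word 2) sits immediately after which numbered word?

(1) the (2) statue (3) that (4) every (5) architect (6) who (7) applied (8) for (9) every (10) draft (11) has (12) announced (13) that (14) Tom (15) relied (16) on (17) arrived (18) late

The displaced element is "the statue" (word 2).
It is linked across 1 clause boundary (that).
It functions as the object of the preposition "on" of "relied", so the gap sits immediately after word 16 ("on").
Base order: Every architect who applied for every draft has announced that Tom relied on the statue.

16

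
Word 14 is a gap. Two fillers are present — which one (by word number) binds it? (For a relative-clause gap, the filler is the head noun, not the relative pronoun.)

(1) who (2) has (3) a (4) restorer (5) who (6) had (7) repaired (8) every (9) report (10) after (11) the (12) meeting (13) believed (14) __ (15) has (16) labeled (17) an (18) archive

1

The marked gap is the subject of "labeled".
Its filler is the fronted wh-phrase "who", at word 1.
(The other dependency links word 4 to a gap after word 5.)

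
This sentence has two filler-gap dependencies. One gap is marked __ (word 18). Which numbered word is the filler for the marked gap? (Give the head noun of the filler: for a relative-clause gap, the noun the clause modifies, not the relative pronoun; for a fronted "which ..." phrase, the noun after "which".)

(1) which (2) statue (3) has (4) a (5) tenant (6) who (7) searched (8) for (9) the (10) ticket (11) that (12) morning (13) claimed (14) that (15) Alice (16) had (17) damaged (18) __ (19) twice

2

The marked gap is the direct object of "damaged".
Its filler is the fronted wh-phrase "which statue", at word 2.
(The other dependency links word 5 to a gap after word 6.)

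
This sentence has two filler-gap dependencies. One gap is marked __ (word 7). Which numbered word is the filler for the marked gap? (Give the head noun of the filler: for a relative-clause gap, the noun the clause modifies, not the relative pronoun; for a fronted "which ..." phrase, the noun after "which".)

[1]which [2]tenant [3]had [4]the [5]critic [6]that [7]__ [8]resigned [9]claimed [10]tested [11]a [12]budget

The marked gap is inside the relative clause, the subject of "resigned".
Its filler is the head noun "critic" (via "that"), at word 5.
(The other dependency links word 2 to a gap after word 9.)

5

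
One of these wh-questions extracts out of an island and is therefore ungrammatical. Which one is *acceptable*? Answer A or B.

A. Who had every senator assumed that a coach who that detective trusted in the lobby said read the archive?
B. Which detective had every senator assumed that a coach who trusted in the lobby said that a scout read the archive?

In B, the wh-phrase is extracted from inside a complex-NP island (relative clause) (introduced by "who"), which blocks movement.
In A, the extraction path crosses only that-complement boundaries, which are transparent.
So A is grammatical.

A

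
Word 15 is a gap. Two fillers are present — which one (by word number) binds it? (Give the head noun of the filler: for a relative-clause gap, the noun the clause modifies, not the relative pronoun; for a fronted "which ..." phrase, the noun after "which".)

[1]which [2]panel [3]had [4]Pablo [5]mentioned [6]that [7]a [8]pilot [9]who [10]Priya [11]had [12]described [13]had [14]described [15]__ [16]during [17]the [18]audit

2

The marked gap is the direct object of "described".
Its filler is the fronted wh-phrase "which panel", at word 2.
(The other dependency links word 8 to a gap after word 12.)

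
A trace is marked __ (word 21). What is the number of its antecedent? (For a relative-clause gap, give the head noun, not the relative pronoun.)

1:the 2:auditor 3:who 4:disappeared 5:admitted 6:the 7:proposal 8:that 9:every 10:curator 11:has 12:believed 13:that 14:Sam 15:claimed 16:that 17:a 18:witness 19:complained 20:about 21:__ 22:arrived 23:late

7

The gap at 21 is the prepositional object of "complained", inside a relative clause.
The relative pronoun is "that" (word 8); it is bound by the head noun immediately before it.
Its filler is the head noun "proposal", at word 7.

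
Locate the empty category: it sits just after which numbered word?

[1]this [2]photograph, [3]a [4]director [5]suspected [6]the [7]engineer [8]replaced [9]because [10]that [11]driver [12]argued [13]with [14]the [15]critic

8

The displaced element is "this photograph" (word 2).
It is linked across 1 clause boundary (Ø).
It functions as the direct object of "replaced", so the gap sits immediately after word 8 ("replaced").
Base order: A director suspected the engineer replaced this photograph because that driver argued with the critic.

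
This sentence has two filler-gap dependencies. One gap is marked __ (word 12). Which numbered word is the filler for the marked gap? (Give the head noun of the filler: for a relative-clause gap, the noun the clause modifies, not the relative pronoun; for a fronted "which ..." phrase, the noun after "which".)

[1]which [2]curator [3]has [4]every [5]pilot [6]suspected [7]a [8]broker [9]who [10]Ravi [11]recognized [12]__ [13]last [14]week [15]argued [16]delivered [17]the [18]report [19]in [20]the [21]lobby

8

The marked gap is inside the relative clause, the direct object of "recognized".
Its filler is the head noun "broker" (via "who"), at word 8.
(The other dependency links word 2 to a gap after word 15.)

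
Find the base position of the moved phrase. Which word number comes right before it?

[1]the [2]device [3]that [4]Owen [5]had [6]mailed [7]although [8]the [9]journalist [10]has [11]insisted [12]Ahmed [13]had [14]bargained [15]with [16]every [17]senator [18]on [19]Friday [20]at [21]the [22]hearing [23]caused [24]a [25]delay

The displaced element is "the device" (word 2).
It functions as the direct object of "mailed", so the gap sits immediately after word 6 ("mailed").
Base order: Owen had mailed the device although the journalist has insisted Ahmed had bargained with every senator on Friday at the hearing.

6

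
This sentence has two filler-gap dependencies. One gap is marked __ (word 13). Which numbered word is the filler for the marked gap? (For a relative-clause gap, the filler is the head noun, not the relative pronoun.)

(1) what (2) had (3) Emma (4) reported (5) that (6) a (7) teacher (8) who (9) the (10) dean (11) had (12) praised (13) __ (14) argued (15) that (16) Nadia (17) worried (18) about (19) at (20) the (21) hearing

7

The marked gap is inside the relative clause, the direct object of "praised".
Its filler is the head noun "teacher" (via "who"), at word 7.
(The other dependency links word 1 to a gap after word 18.)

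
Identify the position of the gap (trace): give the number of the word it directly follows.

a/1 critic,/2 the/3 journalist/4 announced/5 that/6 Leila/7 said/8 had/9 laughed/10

The displaced element is "a critic" (word 2).
It is linked across 2 clause boundaries (that → Ø).
It functions as the subject of "laughed", so the gap sits immediately after word 8 ("said").
Base order: The journalist announced that Leila said a critic had laughed.

8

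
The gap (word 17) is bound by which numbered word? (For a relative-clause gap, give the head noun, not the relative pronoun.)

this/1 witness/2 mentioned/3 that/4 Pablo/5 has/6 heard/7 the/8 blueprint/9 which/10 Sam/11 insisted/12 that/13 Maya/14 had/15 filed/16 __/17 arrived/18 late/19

The gap at 17 is the object of "filed", inside a relative clause.
The relative pronoun is "which" (word 10); it is bound by the head noun immediately before it.
Its filler is the head noun "blueprint", at word 9.

9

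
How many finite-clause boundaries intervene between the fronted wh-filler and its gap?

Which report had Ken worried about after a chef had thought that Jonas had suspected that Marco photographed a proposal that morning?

"which report" originates inside the matrix clause — no clause boundary is crossed.

0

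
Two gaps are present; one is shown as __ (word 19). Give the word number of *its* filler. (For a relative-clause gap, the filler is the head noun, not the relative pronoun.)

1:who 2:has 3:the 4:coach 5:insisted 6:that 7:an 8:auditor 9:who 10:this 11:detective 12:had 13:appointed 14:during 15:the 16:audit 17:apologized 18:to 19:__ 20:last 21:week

1

The marked gap is the object of the preposition "to" of "apologized".
Its filler is the fronted wh-phrase "who", at word 1.
(The other dependency links word 8 to a gap after word 13.)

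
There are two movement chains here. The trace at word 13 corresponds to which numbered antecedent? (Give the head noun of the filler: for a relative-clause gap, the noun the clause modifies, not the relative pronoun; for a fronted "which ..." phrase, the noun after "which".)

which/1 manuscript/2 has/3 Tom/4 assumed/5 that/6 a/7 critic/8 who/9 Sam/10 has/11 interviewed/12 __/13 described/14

8

The marked gap is inside the relative clause, the direct object of "interviewed".
Its filler is the head noun "critic" (via "who"), at word 8.
(The other dependency links word 2 to a gap after word 14.)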